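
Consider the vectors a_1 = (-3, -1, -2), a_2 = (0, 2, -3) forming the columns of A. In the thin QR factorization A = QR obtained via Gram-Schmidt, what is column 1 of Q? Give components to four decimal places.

q_1 = a_1/‖a_1‖ = (-3, -1, -2)/3.7417 = (-0.8018, -0.2673, -0.5345).

q_1 = (-0.8018, -0.2673, -0.5345)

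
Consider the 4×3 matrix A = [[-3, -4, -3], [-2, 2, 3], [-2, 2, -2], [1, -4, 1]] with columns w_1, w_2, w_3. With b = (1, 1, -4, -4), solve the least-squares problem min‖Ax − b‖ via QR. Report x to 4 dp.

q_1 = w_1/‖w_1‖ = (-3, -2, -2, 1)/4.2426 = (-0.7071, -0.4714, -0.4714, 0.2357).
r_{12} = q_1·w_2 = 0.0000.
u_2 = w_2 + 0.0000·q_1 = (-4.0000, 2.0000, 2.0000, -4.0000).
‖u_2‖ = 6.3246, so q_2 = (-0.6325, 0.3162, 0.3162, -0.6325).
r_{13} = q_1·w_3 = 1.8856; r_{23} = q_2·w_3 = 1.5811.
u_3 = w_3 − 1.8856·q_1 − 1.5811·q_2 = (-0.6667, 3.3889, -1.6111, 1.5556).
‖u_3‖ = 4.1164, so q_3 = (-0.1620, 0.8233, -0.3914, 0.3779).
Qᵀb = (-0.2357, 0.9487, 0.7153).
Back-substitute: x_3 = 0.7153/4.1164 = 0.1738.
x_2 = (0.9487 − 1.5811·0.1738)/6.3246 = 0.1066.
x_1 = (-0.2357 + 0.0000·0.1066 − 1.8856·0.1738)/4.2426 = -0.1328.

x = (-0.1328, 0.1066, 0.1738)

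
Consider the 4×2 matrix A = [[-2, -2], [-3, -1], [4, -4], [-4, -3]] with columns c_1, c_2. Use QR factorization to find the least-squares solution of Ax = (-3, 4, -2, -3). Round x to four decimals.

c_1 = (-2, -3, 4, -4); ‖c_1‖ = 6.7082, so e_1 = (-0.2981, -0.4472, 0.5963, -0.5963).
e_1·c_2 = (-0.2981)·(-2) + (-0.4472)·(-1) + 0.5963·(-4) + (-0.5963)·(-3) = 0.4472.
u_2 = c_2 − 0.4472·e_1 = (-1.8667, -0.8000, -4.2667, -2.7333).
‖u_2‖ = 5.4589, so e_2 = (-0.3419, -0.1465, -0.7816, -0.5007).
Qᵀb = (-0.2981, 3.5050).
Back-substitute: x_2 = 3.5050/5.4589 = 0.6421.
x_1 = (-0.2981 − 0.4472·0.6421)/6.7082 = -0.0872.

x = (-0.0872, 0.6421)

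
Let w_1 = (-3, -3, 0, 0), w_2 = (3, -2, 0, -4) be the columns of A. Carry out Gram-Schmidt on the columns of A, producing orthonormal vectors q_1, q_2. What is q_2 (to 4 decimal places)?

q_2 = (0.4683, -0.4683, 0.0000, -0.7493)

w_1 = (-3, -3, 0, 0); ‖w_1‖ = 4.2426, so q_1 = (-0.7071, -0.7071, 0.0000, 0.0000).
q_1·w_2 = (-0.7071)·3 + (-0.7071)·(-2) + 0.0000·0 + 0.0000·(-4) = -0.7071.
u_2 = w_2 + 0.7071·q_1 = (2.5000, -2.5000, 0.0000, -4.0000).
‖u_2‖ = 5.3385, so q_2 = (0.4683, -0.4683, 0.0000, -0.7493).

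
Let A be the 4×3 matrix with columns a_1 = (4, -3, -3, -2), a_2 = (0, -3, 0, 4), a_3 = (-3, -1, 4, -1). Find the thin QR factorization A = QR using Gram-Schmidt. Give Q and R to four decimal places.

Q = [[0.6489, -0.0211, -0.2396], [-0.4867, -0.5845, -0.6118], [-0.4867, 0.0158, 0.5982], [-0.3244, 0.8110, -0.4588]], R = [[6.1644, 0.1622, -3.0822], [0.0000, 4.9974, -0.1001], [0.0000, 0.0000, 4.1821]]

a_1 = (4, -3, -3, -2); ‖a_1‖ = 6.1644, so e_1 = (0.6489, -0.4867, -0.4867, -0.3244).
e_1·a_2 = 0.6489·0 + (-0.4867)·(-3) + (-0.4867)·0 + (-0.3244)·4 = 0.1622.
u_2 = a_2 − 0.1622·e_1 = (-0.1053, -2.9211, 0.0789, 4.0526).
‖u_2‖ = 4.9974, so e_2 = (-0.0211, -0.5845, 0.0158, 0.8110).
e_1·a_3 = 0.6489·(-3) + (-0.4867)·(-1) + (-0.4867)·4 + (-0.3244)·(-1) = -3.0822; e_2·a_3 = (-0.0211)·(-3) + (-0.5845)·(-1) + 0.0158·4 + 0.8110·(-1) = -0.1001.
u_3 = a_3 + 3.0822·e_1 + 0.1001·e_2 = (-1.0021, -2.5585, 2.5016, -1.9189).
‖u_3‖ = 4.1821, so e_3 = (-0.2396, -0.6118, 0.5982, -0.4588).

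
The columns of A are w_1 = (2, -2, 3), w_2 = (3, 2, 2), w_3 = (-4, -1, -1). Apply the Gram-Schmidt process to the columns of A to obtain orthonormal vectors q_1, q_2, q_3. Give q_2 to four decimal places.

q_2 = (0.5659, 0.8085, 0.1617)

q_1 = w_1/‖w_1‖ = (2, -2, 3)/4.1231 = (0.4851, -0.4851, 0.7276).
r_{12} = q_1·w_2 = 1.9403.
u_2 = w_2 − 1.9403·q_1 = (2.0588, 2.9412, 0.5882).
‖u_2‖ = 3.6380, so q_2 = (0.5659, 0.8085, 0.1617).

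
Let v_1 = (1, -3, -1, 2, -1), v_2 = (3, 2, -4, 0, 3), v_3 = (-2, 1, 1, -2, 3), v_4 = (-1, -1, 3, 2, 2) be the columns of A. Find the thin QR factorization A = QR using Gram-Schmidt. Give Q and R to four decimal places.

Q = [[0.2500, 0.5086, -0.3912, 0.2249], [-0.7500, 0.2645, -0.4859, 0.2354], [-0.2500, -0.6714, 0.0411, 0.5472], [0.5000, 0.0407, -0.1278, 0.6882], [-0.2500, 0.4679, 0.7699, 0.3478]], R = [[4.0000, -0.5000, -3.2500, 0.2500], [0.0000, 6.1441, -0.1017, -1.7700], [0.0000, 0.0000, 2.9030, 2.2847], [0.0000, 0.0000, 0.0000, 3.2534]]

q_1 = v_1/‖v_1‖ = (1, -3, -1, 2, -1)/4.0000 = (0.2500, -0.7500, -0.2500, 0.5000, -0.2500).
r_{12} = q_1·v_2 = -0.5000.
u_2 = v_2 + 0.5000·q_1 = (3.1250, 1.6250, -4.1250, 0.2500, 2.8750).
‖u_2‖ = 6.1441, so q_2 = (0.5086, 0.2645, -0.6714, 0.0407, 0.4679).
r_{13} = q_1·v_3 = -3.2500; r_{23} = q_2·v_3 = -0.1017.
u_3 = v_3 + 3.2500·q_1 + 0.1017·q_2 = (-1.1358, -1.4106, 0.1192, -0.3709, 2.2351).
‖u_3‖ = 2.9030, so q_3 = (-0.3912, -0.4859, 0.0411, -0.1278, 0.7699).
r_{14} = q_1·v_4 = 0.2500; r_{24} = q_2·v_4 = -1.7700; r_{34} = q_3·v_4 = 2.2847.
u_4 = v_4 − 0.2500·q_1 + 1.7700·q_2 − 2.2847·q_3 = (0.7316, 0.7658, 1.7804, 2.2389, 1.1316).
‖u_4‖ = 3.2534, so q_4 = (0.2249, 0.2354, 0.5472, 0.6882, 0.3478).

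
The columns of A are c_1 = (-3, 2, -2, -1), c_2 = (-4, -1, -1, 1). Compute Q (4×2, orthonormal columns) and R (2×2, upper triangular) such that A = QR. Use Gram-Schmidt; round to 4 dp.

Q = [[-0.7071, -0.6183], [0.4714, -0.6342], [-0.4714, 0.0634], [-0.2357, 0.4598]], R = [[4.2426, 2.5927], [0.0000, 3.5040]]

c_1 = (-3, 2, -2, -1); ‖c_1‖ = 4.2426, so e_1 = (-0.7071, 0.4714, -0.4714, -0.2357).
e_1·c_2 = (-0.7071)·(-4) + 0.4714·(-1) + (-0.4714)·(-1) + (-0.2357)·1 = 2.5927.
u_2 = c_2 − 2.5927·e_1 = (-2.1667, -2.2222, 0.2222, 1.6111).
‖u_2‖ = 3.5040, so e_2 = (-0.6183, -0.6342, 0.0634, 0.4598).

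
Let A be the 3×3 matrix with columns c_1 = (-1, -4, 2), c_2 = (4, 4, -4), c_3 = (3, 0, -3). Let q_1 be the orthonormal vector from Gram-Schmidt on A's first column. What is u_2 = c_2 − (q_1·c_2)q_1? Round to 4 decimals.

c_1 = (-1, -4, 2); ‖c_1‖ = 4.5826, so q_1 = (-0.2182, -0.8729, 0.4364).
q_1·c_2 = (-0.2182)·4 + (-0.8729)·4 + 0.4364·(-4) = -6.1101.
u_2 = c_2 + 6.1101·q_1 = (2.6667, -1.3333, -1.3333).

u_2 = (2.6667, -1.3333, -1.3333)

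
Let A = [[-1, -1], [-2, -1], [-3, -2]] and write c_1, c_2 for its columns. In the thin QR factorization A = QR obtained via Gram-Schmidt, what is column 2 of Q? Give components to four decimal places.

c_1 = (-1, -2, -3); ‖c_1‖ = 3.7417, so q_1 = (-0.2673, -0.5345, -0.8018).
q_1·c_2 = (-0.2673)·(-1) + (-0.5345)·(-1) + (-0.8018)·(-2) = 2.4054.
u_2 = c_2 − 2.4054·q_1 = (-0.3571, 0.2857, -0.0714).
‖u_2‖ = 0.4629, so q_2 = (-0.7715, 0.6172, -0.1543).

q_2 = (-0.7715, 0.6172, -0.1543)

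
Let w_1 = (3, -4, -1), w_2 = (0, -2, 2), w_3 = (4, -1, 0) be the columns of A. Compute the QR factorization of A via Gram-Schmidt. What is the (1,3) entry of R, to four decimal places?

w_1 = (3, -4, -1); ‖w_1‖ = 5.0990, so q_1 = (0.5883, -0.7845, -0.1961).
r_{13} = q_1·w_3 = 3.1379.

r_{13} = 3.1379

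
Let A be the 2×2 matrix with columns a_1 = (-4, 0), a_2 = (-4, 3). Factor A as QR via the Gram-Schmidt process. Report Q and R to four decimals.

Q = [[-1.0000, 0.0000], [0.0000, 1.0000]], R = [[4.0000, 4.0000], [0.0000, 3.0000]]

a_1 = (-4, 0); ‖a_1‖ = 4.0000, so q_1 = (-1.0000, 0.0000).
q_1·a_2 = (-1.0000)·(-4) + 0.0000·3 = 4.0000.
u_2 = a_2 − 4.0000·q_1 = (0.0000, 3.0000).
‖u_2‖ = 3.0000, so q_2 = (0.0000, 1.0000).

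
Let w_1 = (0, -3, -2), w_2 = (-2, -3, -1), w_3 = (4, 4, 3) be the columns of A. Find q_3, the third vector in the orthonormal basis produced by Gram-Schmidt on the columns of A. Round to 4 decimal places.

w_1 = (0, -3, -2); ‖w_1‖ = 3.6056, so q_1 = (0.0000, -0.8321, -0.5547).
q_1·w_2 = 0.0000·(-2) + (-0.8321)·(-3) + (-0.5547)·(-1) = 3.0509.
u_2 = w_2 − 3.0509·q_1 = (-2.0000, -0.4615, 0.6923).
‖u_2‖ = 2.1662, so q_2 = (-0.9233, -0.2131, 0.3196).
q_1·w_3 = 0.0000·4 + (-0.8321)·4 + (-0.5547)·3 = -4.9923; q_2·w_3 = (-0.9233)·4 + (-0.2131)·4 + 0.3196·3 = -3.5866.
u_3 = w_3 + 4.9923·q_1 + 3.5866·q_2 = (0.6885, -0.9180, 1.3770).
‖u_3‖ = 1.7925, so q_3 = (0.3841, -0.5121, 0.7682).

q_3 = (0.3841, -0.5121, 0.7682)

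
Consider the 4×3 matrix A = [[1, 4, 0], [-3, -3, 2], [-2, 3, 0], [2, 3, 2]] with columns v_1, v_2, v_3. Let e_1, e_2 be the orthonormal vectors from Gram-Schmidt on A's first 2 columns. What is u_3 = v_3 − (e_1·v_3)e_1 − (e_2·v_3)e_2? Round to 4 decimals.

v_1 = (1, -3, -2, 2); ‖v_1‖ = 4.2426, so e_1 = (0.2357, -0.7071, -0.4714, 0.4714).
e_1·v_2 = 0.2357·4 + (-0.7071)·(-3) + (-0.4714)·3 + 0.4714·3 = 3.0641.
u_2 = v_2 − 3.0641·e_1 = (3.2778, -0.8333, 4.4444, 1.5556).
‖u_2‖ = 5.7975, so e_2 = (0.5654, -0.1437, 0.7666, 0.2683).
e_1·v_3 = 0.2357·0 + (-0.7071)·2 + (-0.4714)·0 + 0.4714·2 = -0.4714; e_2·v_3 = 0.5654·0 + (-0.1437)·2 + 0.7666·0 + 0.2683·2 = 0.2491.
u_3 = v_3 + 0.4714·e_1 − 0.2491·e_2 = (-0.0298, 1.7025, -0.4132, 2.1554).

u_3 = (-0.0298, 1.7025, -0.4132, 2.1554)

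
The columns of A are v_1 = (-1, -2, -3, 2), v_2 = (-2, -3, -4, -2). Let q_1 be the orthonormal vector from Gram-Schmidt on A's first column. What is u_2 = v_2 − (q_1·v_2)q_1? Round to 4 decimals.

u_2 = (-1.1111, -1.2222, -1.3333, -3.7778)

q_1 = v_1/‖v_1‖ = (-1, -2, -3, 2)/4.2426 = (-0.2357, -0.4714, -0.7071, 0.4714).
r_{12} = q_1·v_2 = 3.7712.
u_2 = v_2 − 3.7712·q_1 = (-1.1111, -1.2222, -1.3333, -3.7778).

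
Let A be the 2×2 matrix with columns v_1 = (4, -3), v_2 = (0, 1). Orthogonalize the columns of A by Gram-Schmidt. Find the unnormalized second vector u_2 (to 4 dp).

u_2 = (0.4800, 0.6400)

q_1 = v_1/‖v_1‖ = (4, -3)/5.0000 = (0.8000, -0.6000).
r_{12} = q_1·v_2 = -0.6000.
u_2 = v_2 + 0.6000·q_1 = (0.4800, 0.6400).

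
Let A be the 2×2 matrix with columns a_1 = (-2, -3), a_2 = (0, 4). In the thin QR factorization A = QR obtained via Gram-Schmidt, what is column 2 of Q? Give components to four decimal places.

q_2 = (-0.8321, 0.5547)

a_1 = (-2, -3); ‖a_1‖ = 3.6056, so q_1 = (-0.5547, -0.8321).
q_1·a_2 = (-0.5547)·0 + (-0.8321)·4 = -3.3282.
u_2 = a_2 + 3.3282·q_1 = (-1.8462, 1.2308).
‖u_2‖ = 2.2188, so q_2 = (-0.8321, 0.5547).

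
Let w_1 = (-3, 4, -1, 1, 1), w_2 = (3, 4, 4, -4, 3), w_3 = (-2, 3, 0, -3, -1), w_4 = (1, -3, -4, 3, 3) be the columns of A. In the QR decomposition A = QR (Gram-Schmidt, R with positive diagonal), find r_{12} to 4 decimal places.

r_{12} = 0.3780

w_1 = (-3, 4, -1, 1, 1); ‖w_1‖ = 5.2915, so q_1 = (-0.5669, 0.7559, -0.1890, 0.1890, 0.1890).
r_{12} = q_1·w_2 = 0.3780.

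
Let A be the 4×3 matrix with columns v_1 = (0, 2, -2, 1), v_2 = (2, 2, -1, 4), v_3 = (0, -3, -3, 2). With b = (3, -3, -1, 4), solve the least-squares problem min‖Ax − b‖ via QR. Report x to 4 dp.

x = (-1.3600, 1.0659, 0.7905)

e_1 = v_1/‖v_1‖ = (0, 2, -2, 1)/3.0000 = (0.0000, 0.6667, -0.6667, 0.3333).
r_{12} = e_1·v_2 = 3.3333.
u_2 = v_2 − 3.3333·e_1 = (2.0000, -0.2222, 1.2222, 2.8889).
‖u_2‖ = 3.7268, so e_2 = (0.5367, -0.0596, 0.3280, 0.7752).
r_{13} = e_1·v_3 = 0.6667; r_{23} = e_2·v_3 = 0.7454.
u_3 = v_3 − 0.6667·e_1 − 0.7454·e_2 = (-0.4000, -3.4000, -2.8000, 1.2000).
‖u_3‖ = 4.5826, so e_3 = (-0.0873, -0.7419, -0.6110, 0.2619).
Qᵀb = (0.0000, 4.5616, 3.6224).
Back-substitute: x_3 = 3.6224/4.5826 = 0.7905.
x_2 = (4.5616 − 0.7454·0.7905)/3.7268 = 1.0659.
x_1 = (0.0000 − 3.3333·1.0659 − 0.6667·0.7905)/3.0000 = -1.3600.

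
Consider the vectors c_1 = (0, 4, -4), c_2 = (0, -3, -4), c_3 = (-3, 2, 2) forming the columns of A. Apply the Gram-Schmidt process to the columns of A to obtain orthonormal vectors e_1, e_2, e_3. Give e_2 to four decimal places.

e_2 = (0.0000, -0.7071, -0.7071)

c_1 = (0, 4, -4); ‖c_1‖ = 5.6569, so e_1 = (0.0000, 0.7071, -0.7071).
e_1·c_2 = 0.0000·0 + 0.7071·(-3) + (-0.7071)·(-4) = 0.7071.
u_2 = c_2 − 0.7071·e_1 = (0.0000, -3.5000, -3.5000).
‖u_2‖ = 4.9497, so e_2 = (0.0000, -0.7071, -0.7071).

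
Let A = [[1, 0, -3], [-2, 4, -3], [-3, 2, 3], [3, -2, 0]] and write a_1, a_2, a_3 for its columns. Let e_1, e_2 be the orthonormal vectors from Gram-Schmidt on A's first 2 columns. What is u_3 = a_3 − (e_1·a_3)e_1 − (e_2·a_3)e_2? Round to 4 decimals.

a_1 = (1, -2, -3, 3); ‖a_1‖ = 4.7958, so e_1 = (0.2085, -0.4170, -0.6255, 0.6255).
e_1·a_2 = 0.2085·0 + (-0.4170)·4 + (-0.6255)·2 + 0.6255·(-2) = -4.1703.
u_2 = a_2 + 4.1703·e_1 = (0.8696, 2.2609, -0.6087, 0.6087).
‖u_2‖ = 2.5707, so e_2 = (0.3383, 0.8795, -0.2368, 0.2368).
e_1·a_3 = 0.2085·(-3) + (-0.4170)·(-3) + (-0.6255)·3 + 0.6255·0 = -1.2511; e_2·a_3 = 0.3383·(-3) + 0.8795·(-3) + (-0.2368)·3 + 0.2368·0 = -4.3635.
u_3 = a_3 + 1.2511·e_1 + 4.3635·e_2 = (-1.2632, 0.3158, 1.1842, 1.8158).

u_3 = (-1.2632, 0.3158, 1.1842, 1.8158)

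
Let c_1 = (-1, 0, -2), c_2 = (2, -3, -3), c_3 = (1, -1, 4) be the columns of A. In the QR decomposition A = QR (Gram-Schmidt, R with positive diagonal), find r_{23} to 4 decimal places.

r_{23} = 0.0461

e_1 = c_1/‖c_1‖ = (-1, 0, -2)/2.2361 = (-0.4472, 0.0000, -0.8944).
r_{12} = e_1·c_2 = 1.7889.
u_2 = c_2 − 1.7889·e_1 = (2.8000, -3.0000, -1.4000).
‖u_2‖ = 4.3359, so e_2 = (0.6458, -0.6919, -0.3229).
r_{23} = e_2·c_3 = 0.0461.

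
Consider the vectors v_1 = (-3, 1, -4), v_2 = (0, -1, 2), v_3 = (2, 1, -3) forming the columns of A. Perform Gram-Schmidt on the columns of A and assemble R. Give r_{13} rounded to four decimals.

r_{13} = 1.3728

v_1 = (-3, 1, -4); ‖v_1‖ = 5.0990, so q_1 = (-0.5883, 0.1961, -0.7845).
r_{13} = q_1·v_3 = 1.3728.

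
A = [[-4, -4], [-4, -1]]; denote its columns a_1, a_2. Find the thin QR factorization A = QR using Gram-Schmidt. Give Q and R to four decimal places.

q_1 = a_1/‖a_1‖ = (-4, -4)/5.6569 = (-0.7071, -0.7071).
r_{12} = q_1·a_2 = 3.5355.
u_2 = a_2 − 3.5355·q_1 = (-1.5000, 1.5000).
‖u_2‖ = 2.1213, so q_2 = (-0.7071, 0.7071).

Q = [[-0.7071, -0.7071], [-0.7071, 0.7071]], R = [[5.6569, 3.5355], [0.0000, 2.1213]]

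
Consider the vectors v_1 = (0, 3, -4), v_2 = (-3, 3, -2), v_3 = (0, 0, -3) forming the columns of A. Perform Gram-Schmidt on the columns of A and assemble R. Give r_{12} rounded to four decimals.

r_{12} = 3.4000

q_1 = v_1/‖v_1‖ = (0, 3, -4)/5.0000 = (0.0000, 0.6000, -0.8000).
r_{12} = q_1·v_2 = 3.4000.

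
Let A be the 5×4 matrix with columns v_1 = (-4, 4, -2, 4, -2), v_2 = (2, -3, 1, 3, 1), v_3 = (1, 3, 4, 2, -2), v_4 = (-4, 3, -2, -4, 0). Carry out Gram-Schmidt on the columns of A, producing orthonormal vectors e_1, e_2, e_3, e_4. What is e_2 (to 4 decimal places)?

e_2 = (0.2469, -0.4629, 0.1234, 0.8332, 0.1234)

e_1 = v_1/‖v_1‖ = (-4, 4, -2, 4, -2)/7.4833 = (-0.5345, 0.5345, -0.2673, 0.5345, -0.2673).
r_{12} = e_1·v_2 = -1.6036.
u_2 = v_2 + 1.6036·e_1 = (1.1429, -2.1429, 0.5714, 3.8571, 0.5714).
‖u_2‖ = 4.6291, so e_2 = (0.2469, -0.4629, 0.1234, 0.8332, 0.1234).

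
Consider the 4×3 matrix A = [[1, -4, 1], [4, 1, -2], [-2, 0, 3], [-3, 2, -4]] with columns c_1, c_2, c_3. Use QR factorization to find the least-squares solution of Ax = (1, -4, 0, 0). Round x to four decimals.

e_1 = c_1/‖c_1‖ = (1, 4, -2, -3)/5.4772 = (0.1826, 0.7303, -0.3651, -0.5477).
r_{12} = e_1·c_2 = -1.0954.
u_2 = c_2 + 1.0954·e_1 = (-3.8000, 1.8000, -0.4000, 1.4000).
‖u_2‖ = 4.4497, so e_2 = (-0.8540, 0.4045, -0.0899, 0.3146).
r_{13} = e_1·c_3 = -0.1826; r_{23} = e_2·c_3 = -3.1912.
u_3 = c_3 + 0.1826·e_1 + 3.1912·e_2 = (-1.6919, -0.5758, 2.6465, -3.0960).
‖u_3‖ = 4.4478, so e_3 = (-0.3804, -0.1294, 0.5950, -0.6961).
Qᵀb = (-2.7386, -2.4721, 0.1374).
Back-substitute: x_3 = 0.1374/4.4478 = 0.0309.
x_2 = (-2.4721 + 3.1912·0.0309)/4.4497 = -0.5334.
x_1 = (-2.7386 + 1.0954·(-0.5334) + 0.1826·0.0309)/5.4772 = -0.6057.

x = (-0.6057, -0.5334, 0.0309)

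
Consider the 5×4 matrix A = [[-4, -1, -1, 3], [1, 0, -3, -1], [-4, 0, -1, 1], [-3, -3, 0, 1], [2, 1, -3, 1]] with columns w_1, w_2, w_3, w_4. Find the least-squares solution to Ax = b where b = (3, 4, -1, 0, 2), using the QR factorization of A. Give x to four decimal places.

e_1 = w_1/‖w_1‖ = (-4, 1, -4, -3, 2)/6.7823 = (-0.5898, 0.1474, -0.5898, -0.4423, 0.2949).
r_{12} = e_1·w_2 = 2.2116.
u_2 = w_2 − 2.2116·e_1 = (0.3043, -0.3261, 1.3043, -2.0217, 0.3478).
‖u_2‖ = 2.4716, so e_2 = (0.1231, -0.1319, 0.5277, -0.8180, 0.1407).
r_{13} = e_1·w_3 = -0.1474; r_{23} = e_2·w_3 = -0.6773.
u_3 = w_3 + 0.1474·e_1 + 0.6773·e_2 = (-1.0036, -3.0676, -0.7295, -0.6192, -2.8612).
‖u_3‖ = 4.4181, so e_3 = (-0.2271, -0.6943, -0.1651, -0.1402, -0.6476).
r_{14} = e_1·w_4 = -2.6540; r_{24} = e_2·w_4 = 0.3518; r_{34} = e_3·w_4 = -0.9400.
u_4 = w_4 + 2.6540·e_1 − 0.3518·e_2 + 0.9400·e_3 = (1.1779, -1.2149, -0.9061, -0.0179, 1.1243).
‖u_4‖ = 2.2247, so e_4 = (0.5295, -0.5461, -0.4073, -0.0080, 0.5054).
Qᵀb = (0.0000, -0.4046, -4.5889, 0.8221).
Back-substitute: x_4 = 0.8221/2.2247 = 0.3695.
x_3 = (-4.5889 + 0.9400·0.3695)/4.4181 = -0.9600.
x_2 = (-0.4046 + 0.6773·(-0.9600) − 0.3518·0.3695)/2.4716 = -0.4794.
x_1 = (0.0000 − 2.2116·(-0.4794) + 0.1474·(-0.9600) + 2.6540·0.3695)/6.7823 = 0.2800.

x = (0.2800, -0.4794, -0.9600, 0.3695)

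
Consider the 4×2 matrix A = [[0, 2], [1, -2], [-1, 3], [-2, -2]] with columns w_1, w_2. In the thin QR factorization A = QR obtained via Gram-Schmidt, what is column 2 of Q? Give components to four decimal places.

w_1 = (0, 1, -1, -2); ‖w_1‖ = 2.4495, so e_1 = (0.0000, 0.4082, -0.4082, -0.8165).
e_1·w_2 = 0.0000·2 + 0.4082·(-2) + (-0.4082)·3 + (-0.8165)·(-2) = -0.4082.
u_2 = w_2 + 0.4082·e_1 = (2.0000, -1.8333, 2.8333, -2.3333).
‖u_2‖ = 4.5644, so e_2 = (0.4382, -0.4017, 0.6208, -0.5112).

e_2 = (0.4382, -0.4017, 0.6208, -0.5112)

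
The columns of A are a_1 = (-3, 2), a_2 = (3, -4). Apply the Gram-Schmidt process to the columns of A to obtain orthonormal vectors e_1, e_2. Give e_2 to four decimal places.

a_1 = (-3, 2); ‖a_1‖ = 3.6056, so e_1 = (-0.8321, 0.5547).
e_1·a_2 = (-0.8321)·3 + 0.5547·(-4) = -4.7150.
u_2 = a_2 + 4.7150·e_1 = (-0.9231, -1.3846).
‖u_2‖ = 1.6641, so e_2 = (-0.5547, -0.8321).

e_2 = (-0.5547, -0.8321)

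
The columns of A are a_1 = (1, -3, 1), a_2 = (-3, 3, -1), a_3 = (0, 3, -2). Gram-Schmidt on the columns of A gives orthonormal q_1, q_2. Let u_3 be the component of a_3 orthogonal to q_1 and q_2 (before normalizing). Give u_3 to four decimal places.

u_3 = (0.0000, -0.3000, -0.9000)

a_1 = (1, -3, 1); ‖a_1‖ = 3.3166, so q_1 = (0.3015, -0.9045, 0.3015).
q_1·a_2 = 0.3015·(-3) + (-0.9045)·3 + 0.3015·(-1) = -3.9196.
u_2 = a_2 + 3.9196·q_1 = (-1.8182, -0.5455, 0.1818).
‖u_2‖ = 1.9069, so q_2 = (-0.9535, -0.2860, 0.0953).
q_1·a_3 = 0.3015·0 + (-0.9045)·3 + 0.3015·(-2) = -3.3166; q_2·a_3 = (-0.9535)·0 + (-0.2860)·3 + 0.0953·(-2) = -1.0488.
u_3 = a_3 + 3.3166·q_1 + 1.0488·q_2 = (0.0000, -0.3000, -0.9000).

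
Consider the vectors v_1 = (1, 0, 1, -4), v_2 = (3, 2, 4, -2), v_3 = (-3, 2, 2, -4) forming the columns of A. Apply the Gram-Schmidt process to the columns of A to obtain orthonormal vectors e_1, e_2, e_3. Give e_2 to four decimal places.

v_1 = (1, 0, 1, -4); ‖v_1‖ = 4.2426, so e_1 = (0.2357, 0.0000, 0.2357, -0.9428).
e_1·v_2 = 0.2357·3 + 0.0000·2 + 0.2357·4 + (-0.9428)·(-2) = 3.5355.
u_2 = v_2 − 3.5355·e_1 = (2.1667, 2.0000, 3.1667, 1.3333).
‖u_2‖ = 4.5277, so e_2 = (0.4785, 0.4417, 0.6994, 0.2945).

e_2 = (0.4785, 0.4417, 0.6994, 0.2945)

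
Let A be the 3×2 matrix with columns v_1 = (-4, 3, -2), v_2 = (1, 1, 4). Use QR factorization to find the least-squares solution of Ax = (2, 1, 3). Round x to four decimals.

x = (-0.1429, 0.7619)

v_1 = (-4, 3, -2); ‖v_1‖ = 5.3852, so e_1 = (-0.7428, 0.5571, -0.3714).
e_1·v_2 = (-0.7428)·1 + 0.5571·1 + (-0.3714)·4 = -1.6713.
u_2 = v_2 + 1.6713·e_1 = (-0.2414, 1.9310, 3.3793).
‖u_2‖ = 3.8996, so e_2 = (-0.0619, 0.4952, 0.8666).
Qᵀb = (-2.0426, 2.9711).
Back-substitute: x_2 = 2.9711/3.8996 = 0.7619.
x_1 = (-2.0426 + 1.6713·0.7619)/5.3852 = -0.1429.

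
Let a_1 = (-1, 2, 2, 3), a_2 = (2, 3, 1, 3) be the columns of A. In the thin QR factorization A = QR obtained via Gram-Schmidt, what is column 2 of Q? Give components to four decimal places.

a_1 = (-1, 2, 2, 3); ‖a_1‖ = 4.2426, so q_1 = (-0.2357, 0.4714, 0.4714, 0.7071).
q_1·a_2 = (-0.2357)·2 + 0.4714·3 + 0.4714·1 + 0.7071·3 = 3.5355.
u_2 = a_2 − 3.5355·q_1 = (2.8333, 1.3333, -0.6667, 0.5000).
‖u_2‖ = 3.2404, so q_2 = (0.8744, 0.4115, -0.2057, 0.1543).

q_2 = (0.8744, 0.4115, -0.2057, 0.1543)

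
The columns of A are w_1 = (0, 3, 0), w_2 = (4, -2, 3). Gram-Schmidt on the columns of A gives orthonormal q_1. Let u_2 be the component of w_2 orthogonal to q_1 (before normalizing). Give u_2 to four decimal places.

u_2 = (4.0000, 0.0000, 3.0000)

q_1 = w_1/‖w_1‖ = (0, 3, 0)/3.0000 = (0.0000, 1.0000, 0.0000).
r_{12} = q_1·w_2 = -2.0000.
u_2 = w_2 + 2.0000·q_1 = (4.0000, 0.0000, 3.0000).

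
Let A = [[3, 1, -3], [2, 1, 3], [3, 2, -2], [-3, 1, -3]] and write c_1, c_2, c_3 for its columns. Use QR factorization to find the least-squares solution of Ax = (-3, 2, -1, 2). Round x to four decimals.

c_1 = (3, 2, 3, -3); ‖c_1‖ = 5.5678, so q_1 = (0.5388, 0.3592, 0.5388, -0.5388).
q_1·c_2 = 0.5388·1 + 0.3592·1 + 0.5388·2 + (-0.5388)·1 = 1.4368.
u_2 = c_2 − 1.4368·q_1 = (0.2258, 0.4839, 1.2258, 1.7742).
‖u_2‖ = 2.2216, so q_2 = (0.1016, 0.2178, 0.5518, 0.7986).
q_1·c_3 = 0.5388·(-3) + 0.3592·3 + 0.5388·(-2) + (-0.5388)·(-3) = 0.0000; q_2·c_3 = 0.1016·(-3) + 0.2178·3 + 0.5518·(-2) + 0.7986·(-3) = -3.1509.
u_3 = c_3 + 0.0000·q_1 + 3.1509·q_2 = (-2.6797, 3.6863, -0.2614, -0.4837).
‖u_3‖ = 4.5904, so q_3 = (-0.5838, 0.8030, -0.0570, -0.1054).
Qᵀb = (-2.5145, 1.1761, 3.2036).
Back-substitute: x_3 = 3.2036/4.5904 = 0.6979.
x_2 = (1.1761 + 3.1509·0.6979)/2.2216 = 1.5192.
x_1 = (-2.5145 − 1.4368·1.5192 + 0.0000·0.6979)/5.5678 = -0.8437.

x = (-0.8437, 1.5192, 0.6979)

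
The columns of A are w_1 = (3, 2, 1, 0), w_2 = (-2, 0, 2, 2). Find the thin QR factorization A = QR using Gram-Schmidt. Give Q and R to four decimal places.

Q = [[0.8018, -0.3468], [0.5345, 0.1734], [0.2673, 0.6937], [0.0000, 0.6070]], R = [[3.7417, -1.0690], [0.0000, 3.2950]]

w_1 = (3, 2, 1, 0); ‖w_1‖ = 3.7417, so q_1 = (0.8018, 0.5345, 0.2673, 0.0000).
q_1·w_2 = 0.8018·(-2) + 0.5345·0 + 0.2673·2 + 0.0000·2 = -1.0690.
u_2 = w_2 + 1.0690·q_1 = (-1.1429, 0.5714, 2.2857, 2.0000).
‖u_2‖ = 3.2950, so q_2 = (-0.3468, 0.1734, 0.6937, 0.6070).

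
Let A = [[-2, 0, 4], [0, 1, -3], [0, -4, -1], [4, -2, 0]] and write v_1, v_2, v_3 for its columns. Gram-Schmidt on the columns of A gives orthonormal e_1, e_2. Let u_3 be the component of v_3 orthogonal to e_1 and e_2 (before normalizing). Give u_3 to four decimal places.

u_3 = (3.1011, -2.8764, -1.4944, 1.5506)

v_1 = (-2, 0, 0, 4); ‖v_1‖ = 4.4721, so e_1 = (-0.4472, 0.0000, 0.0000, 0.8944).
e_1·v_2 = (-0.4472)·0 + 0.0000·1 + 0.0000·(-4) + 0.8944·(-2) = -1.7889.
u_2 = v_2 + 1.7889·e_1 = (-0.8000, 1.0000, -4.0000, -0.4000).
‖u_2‖ = 4.2190, so e_2 = (-0.1896, 0.2370, -0.9481, -0.0948).
e_1·v_3 = (-0.4472)·4 + 0.0000·(-3) + 0.0000·(-1) + 0.8944·0 = -1.7889; e_2·v_3 = (-0.1896)·4 + 0.2370·(-3) + (-0.9481)·(-1) + (-0.0948)·0 = -0.5215.
u_3 = v_3 + 1.7889·e_1 + 0.5215·e_2 = (3.1011, -2.8764, -1.4944, 1.5506).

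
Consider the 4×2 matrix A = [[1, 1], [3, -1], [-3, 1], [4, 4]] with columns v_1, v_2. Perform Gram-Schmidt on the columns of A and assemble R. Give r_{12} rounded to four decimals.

v_1 = (1, 3, -3, 4); ‖v_1‖ = 5.9161, so e_1 = (0.1690, 0.5071, -0.5071, 0.6761).
r_{12} = e_1·v_2 = 1.8593.

r_{12} = 1.8593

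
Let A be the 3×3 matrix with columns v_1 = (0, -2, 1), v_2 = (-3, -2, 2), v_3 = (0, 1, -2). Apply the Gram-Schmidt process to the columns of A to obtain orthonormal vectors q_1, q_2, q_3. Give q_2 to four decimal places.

q_2 = (-0.9583, 0.1278, 0.2556)

q_1 = v_1/‖v_1‖ = (0, -2, 1)/2.2361 = (0.0000, -0.8944, 0.4472).
r_{12} = q_1·v_2 = 2.6833.
u_2 = v_2 − 2.6833·q_1 = (-3.0000, 0.4000, 0.8000).
‖u_2‖ = 3.1305, so q_2 = (-0.9583, 0.1278, 0.2556).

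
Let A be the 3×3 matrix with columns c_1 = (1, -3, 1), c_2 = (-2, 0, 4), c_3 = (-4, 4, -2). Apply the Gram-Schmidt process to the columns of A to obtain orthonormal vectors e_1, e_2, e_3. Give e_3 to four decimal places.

e_3 = (-0.8165, -0.4082, -0.4082)

e_1 = c_1/‖c_1‖ = (1, -3, 1)/3.3166 = (0.3015, -0.9045, 0.3015).
r_{12} = e_1·c_2 = 0.6030.
u_2 = c_2 − 0.6030·e_1 = (-2.1818, 0.5455, 3.8182).
‖u_2‖ = 4.4313, so e_2 = (-0.4924, 0.1231, 0.8616).
r_{13} = e_1·c_3 = -5.4272; r_{23} = e_2·c_3 = 0.7385.
u_3 = c_3 + 5.4272·e_1 − 0.7385·e_2 = (-2.0000, -1.0000, -1.0000).
‖u_3‖ = 2.4495, so e_3 = (-0.8165, -0.4082, -0.4082).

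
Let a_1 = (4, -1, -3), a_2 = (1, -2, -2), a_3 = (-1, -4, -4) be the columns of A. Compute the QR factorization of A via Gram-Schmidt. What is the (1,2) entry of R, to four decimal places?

r_{12} = 2.3534

q_1 = a_1/‖a_1‖ = (4, -1, -3)/5.0990 = (0.7845, -0.1961, -0.5883).
r_{12} = q_1·a_2 = 2.3534.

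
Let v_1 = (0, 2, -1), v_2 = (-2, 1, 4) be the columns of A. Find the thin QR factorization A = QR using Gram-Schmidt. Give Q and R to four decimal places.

Q = [[0.0000, -0.4450], [0.8944, 0.4005], [-0.4472, 0.8010]], R = [[2.2361, -0.8944], [0.0000, 4.4944]]

v_1 = (0, 2, -1); ‖v_1‖ = 2.2361, so q_1 = (0.0000, 0.8944, -0.4472).
q_1·v_2 = 0.0000·(-2) + 0.8944·1 + (-0.4472)·4 = -0.8944.
u_2 = v_2 + 0.8944·q_1 = (-2.0000, 1.8000, 3.6000).
‖u_2‖ = 4.4944, so q_2 = (-0.4450, 0.4005, 0.8010).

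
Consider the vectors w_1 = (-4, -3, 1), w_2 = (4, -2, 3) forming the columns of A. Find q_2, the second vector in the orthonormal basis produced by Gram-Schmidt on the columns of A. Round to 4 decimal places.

w_1 = (-4, -3, 1); ‖w_1‖ = 5.0990, so q_1 = (-0.7845, -0.5883, 0.1961).
q_1·w_2 = (-0.7845)·4 + (-0.5883)·(-2) + 0.1961·3 = -1.3728.
u_2 = w_2 + 1.3728·q_1 = (2.9231, -2.8077, 3.2692).
‖u_2‖ = 5.2072, so q_2 = (0.5613, -0.5392, 0.6278).

q_2 = (0.5613, -0.5392, 0.6278)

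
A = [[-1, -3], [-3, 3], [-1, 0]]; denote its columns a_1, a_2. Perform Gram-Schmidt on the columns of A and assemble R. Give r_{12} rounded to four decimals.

e_1 = a_1/‖a_1‖ = (-1, -3, -1)/3.3166 = (-0.3015, -0.9045, -0.3015).
r_{12} = e_1·a_2 = -1.8091.

r_{12} = -1.8091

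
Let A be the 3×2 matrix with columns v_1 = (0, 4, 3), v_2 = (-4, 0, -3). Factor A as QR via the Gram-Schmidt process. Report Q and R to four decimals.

e_1 = v_1/‖v_1‖ = (0, 4, 3)/5.0000 = (0.0000, 0.8000, 0.6000).
r_{12} = e_1·v_2 = -1.8000.
u_2 = v_2 + 1.8000·e_1 = (-4.0000, 1.4400, -1.9200).
‖u_2‖ = 4.6648, so e_2 = (-0.8575, 0.3087, -0.4116).

Q = [[0.0000, -0.8575], [0.8000, 0.3087], [0.6000, -0.4116]], R = [[5.0000, -1.8000], [0.0000, 4.6648]]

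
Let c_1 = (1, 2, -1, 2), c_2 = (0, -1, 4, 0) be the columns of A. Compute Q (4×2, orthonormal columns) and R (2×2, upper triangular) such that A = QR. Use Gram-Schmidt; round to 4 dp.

q_1 = c_1/‖c_1‖ = (1, 2, -1, 2)/3.1623 = (0.3162, 0.6325, -0.3162, 0.6325).
r_{12} = q_1·c_2 = -1.8974.
u_2 = c_2 + 1.8974·q_1 = (0.6000, 0.2000, 3.4000, 1.2000).
‖u_2‖ = 3.6606, so q_2 = (0.1639, 0.0546, 0.9288, 0.3278).

Q = [[0.3162, 0.1639], [0.6325, 0.0546], [-0.3162, 0.9288], [0.6325, 0.3278]], R = [[3.1623, -1.8974], [0.0000, 3.6606]]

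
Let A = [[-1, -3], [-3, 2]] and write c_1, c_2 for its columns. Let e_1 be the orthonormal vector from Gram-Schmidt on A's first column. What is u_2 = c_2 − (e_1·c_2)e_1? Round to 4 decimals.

u_2 = (-3.3000, 1.1000)

c_1 = (-1, -3); ‖c_1‖ = 3.1623, so e_1 = (-0.3162, -0.9487).
e_1·c_2 = (-0.3162)·(-3) + (-0.9487)·2 = -0.9487.
u_2 = c_2 + 0.9487·e_1 = (-3.3000, 1.1000).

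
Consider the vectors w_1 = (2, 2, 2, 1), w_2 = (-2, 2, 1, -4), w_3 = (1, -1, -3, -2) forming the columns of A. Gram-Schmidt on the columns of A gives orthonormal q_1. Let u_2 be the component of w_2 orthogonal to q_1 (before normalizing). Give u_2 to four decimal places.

q_1 = w_1/‖w_1‖ = (2, 2, 2, 1)/3.6056 = (0.5547, 0.5547, 0.5547, 0.2774).
r_{12} = q_1·w_2 = -0.5547.
u_2 = w_2 + 0.5547·q_1 = (-1.6923, 2.3077, 1.3077, -3.8462).

u_2 = (-1.6923, 2.3077, 1.3077, -3.8462)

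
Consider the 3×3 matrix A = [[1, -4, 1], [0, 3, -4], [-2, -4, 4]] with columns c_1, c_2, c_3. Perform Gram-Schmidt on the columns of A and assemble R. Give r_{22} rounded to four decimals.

c_1 = (1, 0, -2); ‖c_1‖ = 2.2361, so e_1 = (0.4472, 0.0000, -0.8944).
e_1·c_2 = 0.4472·(-4) + 0.0000·3 + (-0.8944)·(-4) = 1.7889.
u_2 = c_2 − 1.7889·e_1 = (-4.8000, 3.0000, -2.4000).
r_{22} = ‖u_2‖ = 6.1482.

r_{22} = 6.1482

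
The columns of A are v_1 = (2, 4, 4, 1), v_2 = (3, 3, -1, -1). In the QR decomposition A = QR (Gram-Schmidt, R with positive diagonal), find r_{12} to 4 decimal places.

r_{12} = 2.1372

v_1 = (2, 4, 4, 1); ‖v_1‖ = 6.0828, so q_1 = (0.3288, 0.6576, 0.6576, 0.1644).
r_{12} = q_1·v_2 = 2.1372.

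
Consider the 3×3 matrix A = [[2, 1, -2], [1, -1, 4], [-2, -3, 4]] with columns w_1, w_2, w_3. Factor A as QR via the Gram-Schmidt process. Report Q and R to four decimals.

Q = [[0.6667, -0.2357, -0.7071], [0.3333, -0.7542, 0.5657], [-0.6667, -0.6128, -0.4243]], R = [[3.0000, 2.3333, -2.6667], [0.0000, 2.3570, -4.9969], [0.0000, 0.0000, 1.9799]]

e_1 = w_1/‖w_1‖ = (2, 1, -2)/3.0000 = (0.6667, 0.3333, -0.6667).
r_{12} = e_1·w_2 = 2.3333.
u_2 = w_2 − 2.3333·e_1 = (-0.5556, -1.7778, -1.4444).
‖u_2‖ = 2.3570, so e_2 = (-0.2357, -0.7542, -0.6128).
r_{13} = e_1·w_3 = -2.6667; r_{23} = e_2·w_3 = -4.9969.
u_3 = w_3 + 2.6667·e_1 + 4.9969·e_2 = (-1.4000, 1.1200, -0.8400).
‖u_3‖ = 1.9799, so e_3 = (-0.7071, 0.5657, -0.4243).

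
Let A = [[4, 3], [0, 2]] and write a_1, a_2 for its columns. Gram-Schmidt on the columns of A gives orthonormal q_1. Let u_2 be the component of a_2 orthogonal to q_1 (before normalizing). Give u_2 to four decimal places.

q_1 = a_1/‖a_1‖ = (4, 0)/4.0000 = (1.0000, 0.0000).
r_{12} = q_1·a_2 = 3.0000.
u_2 = a_2 − 3.0000·q_1 = (0.0000, 2.0000).

u_2 = (0.0000, 2.0000)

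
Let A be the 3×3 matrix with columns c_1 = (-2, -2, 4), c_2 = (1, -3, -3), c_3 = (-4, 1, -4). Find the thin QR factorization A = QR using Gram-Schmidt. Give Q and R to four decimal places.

c_1 = (-2, -2, 4); ‖c_1‖ = 4.8990, so e_1 = (-0.4082, -0.4082, 0.8165).
e_1·c_2 = (-0.4082)·1 + (-0.4082)·(-3) + 0.8165·(-3) = -1.6330.
u_2 = c_2 + 1.6330·e_1 = (0.3333, -3.6667, -1.6667).
‖u_2‖ = 4.0415, so e_2 = (0.0825, -0.9073, -0.4124).
e_1·c_3 = (-0.4082)·(-4) + (-0.4082)·1 + 0.8165·(-4) = -2.0412; e_2·c_3 = 0.0825·(-4) + (-0.9073)·1 + (-0.4124)·(-4) = 0.4124.
u_3 = c_3 + 2.0412·e_1 − 0.4124·e_2 = (-4.8673, 0.5408, -2.1633).
‖u_3‖ = 5.3538, so e_3 = (-0.9091, 0.1010, -0.4041).

Q = [[-0.4082, 0.0825, -0.9091], [-0.4082, -0.9073, 0.1010], [0.8165, -0.4124, -0.4041]], R = [[4.8990, -1.6330, -2.0412], [0.0000, 4.0415, 0.4124], [0.0000, 0.0000, 5.3538]]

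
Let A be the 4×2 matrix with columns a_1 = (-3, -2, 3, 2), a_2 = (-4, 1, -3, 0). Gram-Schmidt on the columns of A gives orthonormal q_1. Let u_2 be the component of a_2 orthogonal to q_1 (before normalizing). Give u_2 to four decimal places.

a_1 = (-3, -2, 3, 2); ‖a_1‖ = 5.0990, so q_1 = (-0.5883, -0.3922, 0.5883, 0.3922).
q_1·a_2 = (-0.5883)·(-4) + (-0.3922)·1 + 0.5883·(-3) + 0.3922·0 = 0.1961.
u_2 = a_2 − 0.1961·q_1 = (-3.8846, 1.0769, -3.1154, -0.0769).

u_2 = (-3.8846, 1.0769, -3.1154, -0.0769)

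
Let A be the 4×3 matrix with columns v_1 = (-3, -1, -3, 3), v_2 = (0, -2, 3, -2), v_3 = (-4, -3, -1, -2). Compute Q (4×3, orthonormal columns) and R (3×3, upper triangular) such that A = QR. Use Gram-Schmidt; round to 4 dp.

v_1 = (-3, -1, -3, 3); ‖v_1‖ = 5.2915, so e_1 = (-0.5669, -0.1890, -0.5669, 0.5669).
e_1·v_2 = (-0.5669)·0 + (-0.1890)·(-2) + (-0.5669)·3 + 0.5669·(-2) = -2.4568.
u_2 = v_2 + 2.4568·e_1 = (-1.3929, -2.4643, 1.6071, -0.6071).
‖u_2‖ = 3.3112, so e_2 = (-0.4206, -0.7442, 0.4854, -0.1834).
e_1·v_3 = (-0.5669)·(-4) + (-0.1890)·(-3) + (-0.5669)·(-1) + 0.5669·(-2) = 2.2678; e_2·v_3 = (-0.4206)·(-4) + (-0.7442)·(-3) + 0.4854·(-1) + (-0.1834)·(-2) = 3.7966.
u_3 = v_3 − 2.2678·e_1 − 3.7966·e_2 = (-1.1173, 0.2541, -1.5570, -2.5896).
‖u_3‖ = 3.2316, so e_3 = (-0.3457, 0.0786, -0.4818, -0.8013).

Q = [[-0.5669, -0.4206, -0.3457], [-0.1890, -0.7442, 0.0786], [-0.5669, 0.4854, -0.4818], [0.5669, -0.1834, -0.8013]], R = [[5.2915, -2.4568, 2.2678], [0.0000, 3.3112, 3.7966], [0.0000, 0.0000, 3.2316]]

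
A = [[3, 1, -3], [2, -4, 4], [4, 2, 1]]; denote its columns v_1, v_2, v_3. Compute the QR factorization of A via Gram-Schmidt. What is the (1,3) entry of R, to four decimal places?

r_{13} = 0.5571

v_1 = (3, 2, 4); ‖v_1‖ = 5.3852, so e_1 = (0.5571, 0.3714, 0.7428).
r_{13} = e_1·v_3 = 0.5571.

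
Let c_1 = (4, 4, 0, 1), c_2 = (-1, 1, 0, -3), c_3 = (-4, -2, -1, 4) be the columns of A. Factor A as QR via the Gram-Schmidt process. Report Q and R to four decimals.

c_1 = (4, 4, 0, 1); ‖c_1‖ = 5.7446, so q_1 = (0.6963, 0.6963, 0.0000, 0.1741).
q_1·c_2 = 0.6963·(-1) + 0.6963·1 + 0.0000·0 + 0.1741·(-3) = -0.5222.
u_2 = c_2 + 0.5222·q_1 = (-0.6364, 1.3636, 0.0000, -2.9091).
‖u_2‖ = 3.2753, so q_2 = (-0.1943, 0.4163, 0.0000, -0.8882).
q_1·c_3 = 0.6963·(-4) + 0.6963·(-2) + 0.0000·(-1) + 0.1741·4 = -3.4816; q_2·c_3 = (-0.1943)·(-4) + 0.4163·(-2) + 0.0000·(-1) + (-0.8882)·4 = -3.6083.
u_3 = c_3 + 3.4816·q_1 + 3.6083·q_2 = (-2.2768, 1.9266, -1.0000, 1.4011).
‖u_3‖ = 3.4437, so q_3 = (-0.6612, 0.5595, -0.2904, 0.4069).

Q = [[0.6963, -0.1943, -0.6612], [0.6963, 0.4163, 0.5595], [0.0000, 0.0000, -0.2904], [0.1741, -0.8882, 0.4069]], R = [[5.7446, -0.5222, -3.4816], [0.0000, 3.2753, -3.6083], [0.0000, 0.0000, 3.4437]]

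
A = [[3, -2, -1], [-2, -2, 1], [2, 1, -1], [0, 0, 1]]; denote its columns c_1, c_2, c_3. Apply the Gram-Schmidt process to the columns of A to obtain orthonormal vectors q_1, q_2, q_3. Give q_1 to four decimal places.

q_1 = (0.7276, -0.4851, 0.4851, 0.0000)

c_1 = (3, -2, 2, 0); ‖c_1‖ = 4.1231, so q_1 = (0.7276, -0.4851, 0.4851, 0.0000).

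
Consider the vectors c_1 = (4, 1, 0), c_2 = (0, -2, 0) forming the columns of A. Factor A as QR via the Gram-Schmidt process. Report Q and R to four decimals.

Q = [[0.9701, 0.2425], [0.2425, -0.9701], [0.0000, 0.0000]], R = [[4.1231, -0.4851], [0.0000, 1.9403]]

c_1 = (4, 1, 0); ‖c_1‖ = 4.1231, so e_1 = (0.9701, 0.2425, 0.0000).
e_1·c_2 = 0.9701·0 + 0.2425·(-2) + 0.0000·0 = -0.4851.
u_2 = c_2 + 0.4851·e_1 = (0.4706, -1.8824, 0.0000).
‖u_2‖ = 1.9403, so e_2 = (0.2425, -0.9701, 0.0000).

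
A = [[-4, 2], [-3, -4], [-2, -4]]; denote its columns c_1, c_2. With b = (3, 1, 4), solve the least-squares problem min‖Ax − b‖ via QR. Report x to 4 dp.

x = (-0.7333, -0.1444)

q_1 = c_1/‖c_1‖ = (-4, -3, -2)/5.3852 = (-0.7428, -0.5571, -0.3714).
r_{12} = q_1·c_2 = 2.2283.
u_2 = c_2 − 2.2283·q_1 = (3.6552, -2.7586, -3.1724).
‖u_2‖ = 5.5709, so q_2 = (0.6561, -0.4952, -0.5695).
Qᵀb = (-4.2710, -0.8047).
Back-substitute: x_2 = -0.8047/5.5709 = -0.1444.
x_1 = (-4.2710 − 2.2283·(-0.1444))/5.3852 = -0.7333.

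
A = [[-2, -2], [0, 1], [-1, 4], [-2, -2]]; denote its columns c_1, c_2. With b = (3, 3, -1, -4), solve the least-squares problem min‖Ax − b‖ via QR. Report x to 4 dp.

c_1 = (-2, 0, -1, -2); ‖c_1‖ = 3.0000, so q_1 = (-0.6667, 0.0000, -0.3333, -0.6667).
q_1·c_2 = (-0.6667)·(-2) + 0.0000·1 + (-0.3333)·4 + (-0.6667)·(-2) = 1.3333.
u_2 = c_2 − 1.3333·q_1 = (-1.1111, 1.0000, 4.4444, -1.1111).
‖u_2‖ = 4.8189, so q_2 = (-0.2306, 0.2075, 0.9223, -0.2306).
Qᵀb = (1.0000, -0.0692).
Back-substitute: x_2 = -0.0692/4.8189 = -0.0144.
x_1 = (1.0000 − 1.3333·(-0.0144))/3.0000 = 0.3397.

x = (0.3397, -0.0144)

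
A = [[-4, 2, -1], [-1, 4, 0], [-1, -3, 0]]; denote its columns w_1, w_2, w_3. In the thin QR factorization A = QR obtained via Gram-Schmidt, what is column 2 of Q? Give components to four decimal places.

q_2 = (0.0000, 0.7071, -0.7071)

w_1 = (-4, -1, -1); ‖w_1‖ = 4.2426, so q_1 = (-0.9428, -0.2357, -0.2357).
q_1·w_2 = (-0.9428)·2 + (-0.2357)·4 + (-0.2357)·(-3) = -2.1213.
u_2 = w_2 + 2.1213·q_1 = (0.0000, 3.5000, -3.5000).
‖u_2‖ = 4.9497, so q_2 = (0.0000, 0.7071, -0.7071).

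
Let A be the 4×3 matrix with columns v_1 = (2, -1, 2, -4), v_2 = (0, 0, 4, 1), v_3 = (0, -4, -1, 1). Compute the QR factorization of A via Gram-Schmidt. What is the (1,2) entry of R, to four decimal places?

r_{12} = 0.8000

v_1 = (2, -1, 2, -4); ‖v_1‖ = 5.0000, so q_1 = (0.4000, -0.2000, 0.4000, -0.8000).
r_{12} = q_1·v_2 = 0.8000.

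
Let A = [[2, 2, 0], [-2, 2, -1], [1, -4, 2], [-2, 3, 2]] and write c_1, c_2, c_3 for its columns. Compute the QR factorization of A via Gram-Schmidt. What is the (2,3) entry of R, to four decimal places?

r_{23} = -0.7951

q_1 = c_1/‖c_1‖ = (2, -2, 1, -2)/3.6056 = (0.5547, -0.5547, 0.2774, -0.5547).
r_{12} = q_1·c_2 = -2.7735.
u_2 = c_2 + 2.7735·q_1 = (3.5385, 0.4615, -3.2308, 1.4615).
‖u_2‖ = 5.0307, so q_2 = (0.7034, 0.0917, -0.6422, 0.2905).
r_{23} = q_2·c_3 = -0.7951.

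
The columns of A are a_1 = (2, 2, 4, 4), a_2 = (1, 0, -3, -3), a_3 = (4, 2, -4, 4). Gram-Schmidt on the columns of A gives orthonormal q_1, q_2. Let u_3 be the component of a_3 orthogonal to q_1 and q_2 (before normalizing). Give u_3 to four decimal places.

u_3 = (0.1739, -0.2899, -3.9710, 4.0290)

q_1 = a_1/‖a_1‖ = (2, 2, 4, 4)/6.3246 = (0.3162, 0.3162, 0.6325, 0.6325).
r_{12} = q_1·a_2 = -3.4785.
u_2 = a_2 + 3.4785·q_1 = (2.1000, 1.1000, -0.8000, -0.8000).
‖u_2‖ = 2.6268, so q_2 = (0.7995, 0.4188, -0.3046, -0.3046).
r_{13} = q_1·a_3 = 1.8974; r_{23} = q_2·a_3 = 4.0354.
u_3 = a_3 − 1.8974·q_1 − 4.0354·q_2 = (0.1739, -0.2899, -3.9710, 4.0290).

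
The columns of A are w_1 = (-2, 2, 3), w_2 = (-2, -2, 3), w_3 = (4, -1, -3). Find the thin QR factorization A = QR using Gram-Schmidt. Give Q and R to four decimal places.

Q = [[-0.4851, -0.2691, 0.8321], [0.4851, -0.8745, 0.0000], [0.7276, 0.4036, 0.5547]], R = [[4.1231, 2.1828, -4.6082], [0.0000, 3.4979, -1.4126], [0.0000, 0.0000, 1.6641]]

w_1 = (-2, 2, 3); ‖w_1‖ = 4.1231, so e_1 = (-0.4851, 0.4851, 0.7276).
e_1·w_2 = (-0.4851)·(-2) + 0.4851·(-2) + 0.7276·3 = 2.1828.
u_2 = w_2 − 2.1828·e_1 = (-0.9412, -3.0588, 1.4118).
‖u_2‖ = 3.4979, so e_2 = (-0.2691, -0.8745, 0.4036).
e_1·w_3 = (-0.4851)·4 + 0.4851·(-1) + 0.7276·(-3) = -4.6082; e_2·w_3 = (-0.2691)·4 + (-0.8745)·(-1) + 0.4036·(-3) = -1.4126.
u_3 = w_3 + 4.6082·e_1 + 1.4126·e_2 = (1.3846, 0.0000, 0.9231).
‖u_3‖ = 1.6641, so e_3 = (0.8321, 0.0000, 0.5547).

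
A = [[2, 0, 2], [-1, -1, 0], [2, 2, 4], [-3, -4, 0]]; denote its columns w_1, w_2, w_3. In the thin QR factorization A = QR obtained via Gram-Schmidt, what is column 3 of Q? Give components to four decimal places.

q_3 = (-0.1943, 0.2015, 0.8779, 0.3886)

q_1 = w_1/‖w_1‖ = (2, -1, 2, -3)/4.2426 = (0.4714, -0.2357, 0.4714, -0.7071).
r_{12} = q_1·w_2 = 4.0069.
u_2 = w_2 − 4.0069·q_1 = (-1.8889, -0.0556, 0.1111, -1.1667).
‖u_2‖ = 2.2236, so q_2 = (-0.8495, -0.0250, 0.0500, -0.5247).
r_{13} = q_1·w_3 = 2.8284; r_{23} = q_2·w_3 = -1.4991.
u_3 = w_3 − 2.8284·q_1 + 1.4991·q_2 = (-0.6067, 0.6292, 2.7416, 1.2135).
‖u_3‖ = 3.1229, so q_3 = (-0.1943, 0.2015, 0.8779, 0.3886).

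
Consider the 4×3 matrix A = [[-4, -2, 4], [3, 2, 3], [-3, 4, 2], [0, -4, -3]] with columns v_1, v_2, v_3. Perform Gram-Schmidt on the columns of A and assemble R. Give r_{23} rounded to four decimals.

r_{23} = 2.9713

v_1 = (-4, 3, -3, 0); ‖v_1‖ = 5.8310, so e_1 = (-0.6860, 0.5145, -0.5145, 0.0000).
e_1·v_2 = (-0.6860)·(-2) + 0.5145·2 + (-0.5145)·4 + 0.0000·(-4) = 0.3430.
u_2 = v_2 − 0.3430·e_1 = (-1.7647, 1.8235, 4.1765, -4.0000).
‖u_2‖ = 6.3152, so e_2 = (-0.2794, 0.2888, 0.6613, -0.6334).
r_{23} = e_2·v_3 = 2.9713.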